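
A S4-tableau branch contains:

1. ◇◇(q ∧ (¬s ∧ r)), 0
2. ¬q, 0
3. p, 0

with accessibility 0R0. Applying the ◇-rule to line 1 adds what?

a fresh world 1 with 0R1, and ◇(q ∧ (¬s ∧ r)) at 1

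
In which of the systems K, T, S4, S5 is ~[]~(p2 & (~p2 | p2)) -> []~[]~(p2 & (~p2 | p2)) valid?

S5

S5-tableau for the negation ~(~[]~(p2 & (~p2 | p2)) -> []~[]~(p2 & (~p2 | p2))):
1. ~(~[]~(p2 & (~p2 | p2)) -> []~[]~(p2 & (~p2 | p2))), u
2. ~[]~(p2 & (~p2 | p2)), u   [~->-rule on 1]
3. ~[]~[]~(p2 & (~p2 | p2)), u   [~->-rule on 1]
4. p2 & (~p2 | p2), v   [~[]-rule on 2: fresh world v, uRv]
5. p2, v   [&-rule on 4]
6. ~p2 | p2, v   [&-rule on 4]
7. []~(p2 & (~p2 | p2)), w   [~[]-rule on 3: fresh world w, uRw]
8. ~(p2 & (~p2 | p2)), u   [[]-rule on 7 via wRu]
9. ~(p2 & (~p2 | p2)), v   [[]-rule on 7 via wRv]
10. ~(p2 & (~p2 | p2)), w   [[]-rule on 7 via wRw]
11. ~p2, u   [~&-rule on 8 (branches; this branch)]
12. ~(~p2 | p2), v   [~&-rule on 9 (branches; this branch)]
13. ~p2, v   [~|-rule on 12]
Accessibility: uRu, uRv, uRw, vRu, vRv, vRw, wRu, wRv, wRw
Branch closes: p2 and ~p2 both at v.
Every branch closes (one shown): valid in S5.
S4-tableau for the negation ~(~[]~(p2 & (~p2 | p2)) -> []~[]~(p2 & (~p2 | p2))):
1. ~(~[]~(p2 & (~p2 | p2)) -> []~[]~(p2 & (~p2 | p2))), u
2. ~[]~(p2 & (~p2 | p2)), u   [~->-rule on 1]
3. ~[]~[]~(p2 & (~p2 | p2)), u   [~->-rule on 1]
4. p2 & (~p2 | p2), v   [~[]-rule on 2: fresh world v, uRv]
5. p2, v   [&-rule on 4]
6. ~p2 | p2, v   [&-rule on 4]
7. []~(p2 & (~p2 | p2)), w   [~[]-rule on 3: fresh world w, uRw]
8. ~(p2 & (~p2 | p2)), w   [[]-rule on 7 via wRw]
9. ~p2, w   [~&-rule on 8 (branches; this branch)]
Accessibility: uRu, uRv, uRw, vRv, wRw
Complete open branch: countermodel on an S4-frame, so not valid in S4, nor in K, T (the same frame is also a K-frame and a T-frame).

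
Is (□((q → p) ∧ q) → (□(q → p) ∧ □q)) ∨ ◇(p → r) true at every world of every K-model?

Tableau for the negation ¬((□((q → p) ∧ q) → (□(q → p) ∧ □q)) ∨ ◇(p → r)):
1. ¬((□((q → p) ∧ q) → (□(q → p) ∧ □q)) ∨ ◇(p → r)), 0
2. ¬(□((q → p) ∧ q) → (□(q → p) ∧ □q)), 0
3. ¬◇(p → r), 0
4. □((q → p) ∧ q), 0
5. ¬(□(q → p) ∧ □q), 0
6. ¬□q, 0
7. ¬q, 1
8. ¬(p → r), 1
9. p, 1
10. ¬r, 1
11. (q → p) ∧ q, 1
12. q → p, 1
13. q, 1
Accessibility: 0R1
Branch closes: q and ¬q both at 1.
Every branch of the negation's tableau closes; the branch above is one of them.

Valid in K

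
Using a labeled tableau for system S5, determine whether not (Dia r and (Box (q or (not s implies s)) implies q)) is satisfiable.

1. not (Dia r and (Box (q or (not s implies s)) implies q)), w0
2. not (Box (q or (not s implies s)) implies q), w0   [neg-and-rule on 1 (branches; this branch)]
3. Box (q or (not s implies s)), w0   [neg-implies-rule on 2]
4. not q, w0   [neg-implies-rule on 2]
5. q or (not s implies s), w0   [Box-rule on 3 via w0Rw0]
6. not s implies s, w0   [or-rule on 5 (branches; this branch)]
7. s, w0   [implies-rule on 6 (branches; this branch)]
Accessibility: w0Rw0

Satisfiable (open branch found)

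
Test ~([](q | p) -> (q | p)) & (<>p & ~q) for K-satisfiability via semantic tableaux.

1. ~([](q | p) -> (q | p)) & (<>p & ~q), 0
2. ~([](q | p) -> (q | p)), 0
3. <>p & ~q, 0
4. [](q | p), 0
5. ~(q | p), 0
6. <>p, 0
7. ~q, 0
8. ~p, 0
9. p, 1
10. q | p, 1
Accessibility: 0R1

Satisfiable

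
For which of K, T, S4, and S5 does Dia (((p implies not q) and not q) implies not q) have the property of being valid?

T, S4, S5

K-tableau for the negation not Dia (((p implies not q) and not q) implies not q):
1. not Dia (((p implies not q) and not q) implies not q), w0
Complete open branch: countermodel on a K-frame, so not valid in K.
T-tableau for the negation not Dia (((p implies not q) and not q) implies not q):
1. not Dia (((p implies not q) and not q) implies not q), w0
2. not (((p implies not q) and not q) implies not q), w0   [neg-Dia-rule on 1 via w0Rw0]
3. (p implies not q) and not q, w0   [neg-implies-rule on 2]
4. q, w0   [neg-implies-rule on 2]
5. p implies not q, w0   [and-rule on 3]
6. not q, w0   [and-rule on 3]
Accessibility: w0Rw0
Branch closes: q and not q both at w0.
Every branch closes (one shown): valid in T, hence also in S4, S5 (every theorem of T is a theorem of S4 and S5).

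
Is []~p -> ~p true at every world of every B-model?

Tableau for the negation ~([]~p -> ~p):
1. ~([]~p -> ~p), u
2. []~p, u   [~->-rule on 1]
3. p, u   [~->-rule on 1]
4. ~p, u   [[]-rule on 2 via uRu]
Accessibility: uRu
Branch closes: p and ~p both at u.
Every branch of the negation's tableau closes; the branch above is one of them.

Yes, valid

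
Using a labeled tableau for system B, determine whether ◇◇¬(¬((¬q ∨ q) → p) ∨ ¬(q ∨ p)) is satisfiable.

1. ◇◇¬(¬((¬q ∨ q) → p) ∨ ¬(q ∨ p)), w0
2. ◇¬(¬((¬q ∨ q) → p) ∨ ¬(q ∨ p)), w1
3. ¬(¬((¬q ∨ q) → p) ∨ ¬(q ∨ p)), w2
4. (¬q ∨ q) → p, w2
5. q ∨ p, w2
6. p, w2
Accessibility: w0Rw0, w0Rw1, w1Rw0, w1Rw1, w1Rw2, w2Rw1, w2Rw2

Satisfiable (open branch found)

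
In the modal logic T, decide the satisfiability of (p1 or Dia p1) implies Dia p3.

1. (p1 or Dia p1) implies Dia p3, u
2. Dia p3, u   [implies-rule on 1 (branches; this branch)]
3. p3, v   [Dia-rule on 2: fresh world v, uRv]
Accessibility: uRu, uRv, vRv

Satisfiable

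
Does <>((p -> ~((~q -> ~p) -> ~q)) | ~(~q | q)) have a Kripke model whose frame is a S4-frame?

Satisfiable

1. <>((p -> ~((~q -> ~p) -> ~q)) | ~(~q | q)), u
2. (p -> ~((~q -> ~p) -> ~q)) | ~(~q | q), v
3. p -> ~((~q -> ~p) -> ~q), v
4. ~((~q -> ~p) -> ~q), v
5. ~q -> ~p, v
6. q, v
7. ~p, v
Accessibility: uRu, uRv, vRv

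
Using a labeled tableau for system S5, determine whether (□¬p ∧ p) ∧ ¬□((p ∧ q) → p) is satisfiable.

1. (□¬p ∧ p) ∧ ¬□((p ∧ q) → p), u
2. □¬p ∧ p, u
3. ¬□((p ∧ q) → p), u
4. □¬p, u
5. p, u
6. ¬p, u
Accessibility: uRu
Branch closes: p and ¬p both at u.
Every branch closes; the branch above is one of them.

Unsatisfiable (every branch closes)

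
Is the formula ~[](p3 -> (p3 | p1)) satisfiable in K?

1. ~[](p3 -> (p3 | p1)), u
2. ~(p3 -> (p3 | p1)), v   [~[]-rule on 1: fresh world v, uRv]
3. p3, v   [~->-rule on 2]
4. ~(p3 | p1), v   [~->-rule on 2]
5. ~p3, v   [~|-rule on 4]
6. ~p1, v   [~|-rule on 4]
Accessibility: uRv
Branch closes: p3 and ~p3 both at v.
All branches of the tableau close; one closing branch shown above.

Unsatisfiable (every branch closes)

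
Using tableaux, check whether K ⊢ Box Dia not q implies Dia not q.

Tableau for the negation not (Box Dia not q implies Dia not q):
1. not (Box Dia not q implies Dia not q), w0
2. Box Dia not q, w0   [neg-implies-rule on 1]
3. not Dia not q, w0   [neg-implies-rule on 1]
The negation has an open branch (countermodel exists).

No, not valid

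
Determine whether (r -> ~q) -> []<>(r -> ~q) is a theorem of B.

Tableau for the negation ~((r -> ~q) -> []<>(r -> ~q)):
1. ~((r -> ~q) -> []<>(r -> ~q)), w0
2. r -> ~q, w0
3. ~[]<>(r -> ~q), w0
4. ~q, w0
5. ~<>(r -> ~q), w1
6. ~(r -> ~q), w0
7. r, w0
8. q, w0
Accessibility: w0Rw0, w0Rw1, w1Rw0, w1Rw1
Branch closes: q and ~q both at w0.
All branches of the negation close; one closing branch shown above.

Valid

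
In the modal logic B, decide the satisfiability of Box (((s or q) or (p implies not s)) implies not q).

1. Box (((s or q) or (p implies not s)) implies not q), 0
2. ((s or q) or (p implies not s)) implies not q, 0   [Box-rule on 1 via 0R0]
3. not q, 0   [implies-rule on 2 (branches; this branch)]
Accessibility: 0R0

Satisfiable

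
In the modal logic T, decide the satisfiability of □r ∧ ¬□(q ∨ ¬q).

1. □r ∧ ¬□(q ∨ ¬q), w0
2. □r, w0
3. ¬□(q ∨ ¬q), w0
4. r, w0
5. ¬(q ∨ ¬q), w1
6. ¬q, w1
7. q, w1
Accessibility: w0Rw0, w0Rw1, w1Rw1
Branch closes: q and ¬q both at w1.
Every branch closes; the branch above is one of them.

Unsatisfiable (every branch closes)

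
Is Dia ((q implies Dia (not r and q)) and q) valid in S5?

Not valid

Tableau for the negation not Dia ((q implies Dia (not r and q)) and q):
1. not Dia ((q implies Dia (not r and q)) and q), w0
2. not ((q implies Dia (not r and q)) and q), w0   [neg-Dia-rule on 1 via w0Rw0]
3. not q, w0   [neg-and-rule on 2 (branches; this branch)]
Accessibility: w0Rw0
The negation has an open branch (countermodel exists).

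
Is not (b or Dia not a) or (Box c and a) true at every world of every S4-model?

Tableau for the negation not (not (b or Dia not a) or (Box c and a)):
1. not (not (b or Dia not a) or (Box c and a)), w0
2. b or Dia not a, w0
3. not (Box c and a), w0
4. Dia not a, w0
5. not a, w0
6. not a, w1
Accessibility: w0Rw0, w0Rw1, w1Rw1
The negation has an open branch (countermodel exists).

Invalid (countermodel exists)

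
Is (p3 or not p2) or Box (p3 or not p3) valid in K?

Tableau for the negation not ((p3 or not p2) or Box (p3 or not p3)):
1. not ((p3 or not p2) or Box (p3 or not p3)), u
2. not (p3 or not p2), u
3. not Box (p3 or not p3), u
4. not p3, u
5. p2, u
6. not (p3 or not p3), v
7. not p3, v
8. p3, v
Accessibility: uRv
Branch closes: p3 and not p3 both at v.
Every branch of the negation's tableau closes; the branch above is one of them.

Yes, valid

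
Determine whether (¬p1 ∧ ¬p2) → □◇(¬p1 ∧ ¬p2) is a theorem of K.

Not valid

Tableau for the negation ¬((¬p1 ∧ ¬p2) → □◇(¬p1 ∧ ¬p2)):
1. ¬((¬p1 ∧ ¬p2) → □◇(¬p1 ∧ ¬p2)), u
2. ¬p1 ∧ ¬p2, u   [¬→-rule on 1]
3. ¬□◇(¬p1 ∧ ¬p2), u   [¬→-rule on 1]
4. ¬p1, u   [∧-rule on 2]
5. ¬p2, u   [∧-rule on 2]
6. ¬◇(¬p1 ∧ ¬p2), v   [¬□-rule on 3: fresh world v, uRv]
Accessibility: uRv
The negation has an open branch (countermodel exists).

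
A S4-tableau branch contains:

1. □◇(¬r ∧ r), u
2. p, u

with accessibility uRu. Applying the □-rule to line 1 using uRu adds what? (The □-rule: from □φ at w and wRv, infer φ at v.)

◇(¬r ∧ r), u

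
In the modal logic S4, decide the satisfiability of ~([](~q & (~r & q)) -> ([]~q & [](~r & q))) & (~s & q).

No, unsatisfiable

1. ~([](~q & (~r & q)) -> ([]~q & [](~r & q))) & (~s & q), 0
2. ~([](~q & (~r & q)) -> ([]~q & [](~r & q))), 0
3. ~s & q, 0
4. [](~q & (~r & q)), 0
5. ~([]~q & [](~r & q)), 0
6. ~s, 0
7. q, 0
8. ~q & (~r & q), 0
9. ~q, 0
10. ~r & q, 0
Accessibility: 0R0
Branch closes: q and ~q both at 0.
Every branch closes; the branch above is one of them.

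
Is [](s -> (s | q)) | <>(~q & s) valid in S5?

Yes, valid

Tableau for the negation ~([](s -> (s | q)) | <>(~q & s)):
1. ~([](s -> (s | q)) | <>(~q & s)), 0
2. ~[](s -> (s | q)), 0
3. ~<>(~q & s), 0
4. ~(~q & s), 0
5. ~s, 0
6. ~(s -> (s | q)), 1
7. s, 1
8. ~(s | q), 1
9. ~s, 1
10. ~q, 1
Accessibility: 0R0, 0R1, 1R0, 1R1
Branch closes: s and ~s both at 1.
All branches of the negation close; one closing branch shown above.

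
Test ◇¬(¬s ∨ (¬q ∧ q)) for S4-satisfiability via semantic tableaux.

1. ◇¬(¬s ∨ (¬q ∧ q)), 0
2. ¬(¬s ∨ (¬q ∧ q)), 1
3. s, 1
4. ¬(¬q ∧ q), 1
5. ¬q, 1
Accessibility: 0R0, 0R1, 1R1

Satisfiable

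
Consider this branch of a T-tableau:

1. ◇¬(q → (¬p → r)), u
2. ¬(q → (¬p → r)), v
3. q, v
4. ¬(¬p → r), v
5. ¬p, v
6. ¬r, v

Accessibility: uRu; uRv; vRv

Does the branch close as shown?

No, open

No atom appears with both signs at the same world.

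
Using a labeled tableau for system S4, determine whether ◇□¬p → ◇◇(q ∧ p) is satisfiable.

1. ◇□¬p → ◇◇(q ∧ p), 0
2. ◇◇(q ∧ p), 0
3. ◇(q ∧ p), 1
4. q ∧ p, 2
5. q, 2
6. p, 2
Accessibility: 0R0, 0R1, 0R2, 1R1, 1R2, 2R2

Yes, satisfiable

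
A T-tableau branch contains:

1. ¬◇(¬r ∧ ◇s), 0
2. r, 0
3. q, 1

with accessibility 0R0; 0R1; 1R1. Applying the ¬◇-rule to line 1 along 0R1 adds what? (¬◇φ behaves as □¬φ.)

¬◇φ behaves as □¬φ: propagate the negated body to each accessible world.

¬(¬r ∧ ◇s), 1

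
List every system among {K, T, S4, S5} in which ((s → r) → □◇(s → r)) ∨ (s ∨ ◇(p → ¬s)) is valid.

T, S4, S5

T-tableau for the negation ¬(((s → r) → □◇(s → r)) ∨ (s ∨ ◇(p → ¬s))):
1. ¬(((s → r) → □◇(s → r)) ∨ (s ∨ ◇(p → ¬s))), w0
2. ¬((s → r) → □◇(s → r)), w0   [¬∨-rule on 1]
3. ¬(s ∨ ◇(p → ¬s)), w0   [¬∨-rule on 1]
4. s → r, w0   [¬→-rule on 2]
5. ¬□◇(s → r), w0   [¬→-rule on 2]
6. ¬s, w0   [¬∨-rule on 3]
7. ¬◇(p → ¬s), w0   [¬∨-rule on 3]
8. ¬(p → ¬s), w0   [¬◇-rule on 7 via w0Rw0]
9. p, w0   [¬→-rule on 8]
10. s, w0   [¬→-rule on 8]
Accessibility: w0Rw0
Branch closes: s and ¬s both at w0.
Every branch closes (one shown): valid in T, hence also in S4, S5 (every theorem of T is a theorem of S4 and S5).
K-tableau for the negation ¬(((s → r) → □◇(s → r)) ∨ (s ∨ ◇(p → ¬s))):
1. ¬(((s → r) → □◇(s → r)) ∨ (s ∨ ◇(p → ¬s))), w0
2. ¬((s → r) → □◇(s → r)), w0   [¬∨-rule on 1]
3. ¬(s ∨ ◇(p → ¬s)), w0   [¬∨-rule on 1]
4. s → r, w0   [¬→-rule on 2]
5. ¬□◇(s → r), w0   [¬→-rule on 2]
6. ¬s, w0   [¬∨-rule on 3]
7. ¬◇(p → ¬s), w0   [¬∨-rule on 3]
8. r, w0   [→-rule on 4 (branches; this branch)]
9. ¬◇(s → r), w1   [¬□-rule on 5: fresh world w1, w0Rw1]
10. ¬(p → ¬s), w1   [¬◇-rule on 7 via w0Rw1]
11. p, w1   [¬→-rule on 10]
12. s, w1   [¬→-rule on 10]
Accessibility: w0Rw1
Complete open branch: countermodel on a K-frame, so not valid in K.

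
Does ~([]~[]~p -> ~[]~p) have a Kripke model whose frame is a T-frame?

1. ~([]~[]~p -> ~[]~p), u
2. []~[]~p, u   [~->-rule on 1]
3. []~p, u   [~->-rule on 1]
4. ~[]~p, u   [[]-rule on 2 via uRu]
5. ~p, u   [[]-rule on 3 via uRu]
6. p, v   [~[]-rule on 4: fresh world v, uRv]
7. ~[]~p, v   [[]-rule on 2 via uRv]
8. ~p, v   [[]-rule on 3 via uRv]
Accessibility: uRu, uRv, vRv
Branch closes: p and ~p both at v.
Every branch closes; the branch above is one of them.

No, unsatisfiable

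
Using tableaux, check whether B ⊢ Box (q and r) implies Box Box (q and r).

Tableau for the negation not (Box (q and r) implies Box Box (q and r)):
1. not (Box (q and r) implies Box Box (q and r)), w0
2. Box (q and r), w0
3. not Box Box (q and r), w0
4. q and r, w0
5. q, w0
6. r, w0
7. not Box (q and r), w1
8. q and r, w1
9. q, w1
10. r, w1
11. not (q and r), w2
12. not r, w2
Accessibility: w0Rw0, w0Rw1, w1Rw0, w1Rw1, w1Rw2, w2Rw1, w2Rw2
The negation has an open branch (countermodel exists).

Not valid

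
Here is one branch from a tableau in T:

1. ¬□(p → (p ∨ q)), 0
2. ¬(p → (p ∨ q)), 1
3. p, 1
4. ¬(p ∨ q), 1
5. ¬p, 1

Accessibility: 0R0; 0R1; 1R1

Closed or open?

Both p and ¬p appear at 1.

Yes, closed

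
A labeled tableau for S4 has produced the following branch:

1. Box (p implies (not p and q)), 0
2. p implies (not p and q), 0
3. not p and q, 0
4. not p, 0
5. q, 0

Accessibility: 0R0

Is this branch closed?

There is no literal clash: for every atom and world, at most one sign appears.

No, open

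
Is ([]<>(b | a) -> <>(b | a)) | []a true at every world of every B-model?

Yes, valid

Tableau for the negation ~(([]<>(b | a) -> <>(b | a)) | []a):
1. ~(([]<>(b | a) -> <>(b | a)) | []a), u
2. ~([]<>(b | a) -> <>(b | a)), u
3. ~[]a, u
4. []<>(b | a), u
5. ~<>(b | a), u
6. <>(b | a), u
7. ~(b | a), u
8. ~b, u
9. ~a, u
10. ~a, v
11. <>(b | a), v
12. ~(b | a), v
13. ~b, v
14. b | a, w
15. <>(b | a), w
16. ~(b | a), w
17. ~b, w
18. ~a, w
19. a, w
Accessibility: uRu, uRv, uRw, vRu, vRv, wRu, wRw
Branch closes: a and ~a both at w.
Every branch of the negation's tableau closes; the branch above is one of them.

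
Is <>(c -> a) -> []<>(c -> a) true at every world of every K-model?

Invalid (countermodel exists)

Tableau for the negation ~(<>(c -> a) -> []<>(c -> a)):
1. ~(<>(c -> a) -> []<>(c -> a)), 0
2. <>(c -> a), 0
3. ~[]<>(c -> a), 0
4. c -> a, 1
5. a, 1
6. ~<>(c -> a), 2
Accessibility: 0R1, 0R2
The negation has an open branch (countermodel exists).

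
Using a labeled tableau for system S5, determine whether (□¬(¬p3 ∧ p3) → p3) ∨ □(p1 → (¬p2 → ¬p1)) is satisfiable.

Yes, satisfiable

1. (□¬(¬p3 ∧ p3) → p3) ∨ □(p1 → (¬p2 → ¬p1)), w0
2. □(p1 → (¬p2 → ¬p1)), w0
3. p1 → (¬p2 → ¬p1), w0
4. ¬p2 → ¬p1, w0
5. ¬p1, w0
Accessibility: w0Rw0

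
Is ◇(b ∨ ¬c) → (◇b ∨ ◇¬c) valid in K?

Yes, valid

Tableau for the negation ¬(◇(b ∨ ¬c) → (◇b ∨ ◇¬c)):
1. ¬(◇(b ∨ ¬c) → (◇b ∨ ◇¬c)), w0
2. ◇(b ∨ ¬c), w0
3. ¬(◇b ∨ ◇¬c), w0
4. ¬◇b, w0
5. ¬◇¬c, w0
6. b ∨ ¬c, w1
7. ¬b, w1
8. c, w1
9. ¬c, w1
Accessibility: w0Rw1
Branch closes: c and ¬c both at w1.
All branches of the negation close; one closing branch shown above.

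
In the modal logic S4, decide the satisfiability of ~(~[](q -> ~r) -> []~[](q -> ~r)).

Satisfiable (open branch found)

1. ~(~[](q -> ~r) -> []~[](q -> ~r)), w0
2. ~[](q -> ~r), w0   [~->-rule on 1]
3. ~[]~[](q -> ~r), w0   [~->-rule on 1]
4. ~(q -> ~r), w1   [~[]-rule on 2: fresh world w1, w0Rw1]
5. q, w1   [~->-rule on 4]
6. r, w1   [~->-rule on 4]
7. [](q -> ~r), w2   [~[]-rule on 3: fresh world w2, w0Rw2]
8. q -> ~r, w2   [[]-rule on 7 via w2Rw2]
9. ~r, w2   [->-rule on 8 (branches; this branch)]
Accessibility: w0Rw0, w0Rw1, w0Rw2, w1Rw1, w2Rw2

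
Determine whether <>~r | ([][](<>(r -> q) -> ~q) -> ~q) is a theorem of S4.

Tableau for the negation ~(<>~r | ([][](<>(r -> q) -> ~q) -> ~q)):
1. ~(<>~r | ([][](<>(r -> q) -> ~q) -> ~q)), u
2. ~<>~r, u
3. ~([][](<>(r -> q) -> ~q) -> ~q), u
4. [][](<>(r -> q) -> ~q), u
5. q, u
6. r, u
7. [](<>(r -> q) -> ~q), u
8. <>(r -> q) -> ~q, u
9. ~<>(r -> q), u
10. ~(r -> q), u
11. ~q, u
Accessibility: uRu
Branch closes: q and ~q both at u.
All branches of the negation close; one closing branch shown above.

Valid in S4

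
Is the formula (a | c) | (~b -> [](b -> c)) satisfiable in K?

1. (a | c) | (~b -> [](b -> c)), w0
2. ~b -> [](b -> c), w0   [|-rule on 1 (branches; this branch)]
3. [](b -> c), w0   [->-rule on 2 (branches; this branch)]

Satisfiable (open branch found)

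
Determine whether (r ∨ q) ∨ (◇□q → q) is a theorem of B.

Tableau for the negation ¬((r ∨ q) ∨ (◇□q → q)):
1. ¬((r ∨ q) ∨ (◇□q → q)), w0
2. ¬(r ∨ q), w0   [¬∨-rule on 1]
3. ¬(◇□q → q), w0   [¬∨-rule on 1]
4. ¬r, w0   [¬∨-rule on 2]
5. ¬q, w0   [¬∨-rule on 2]
6. ◇□q, w0   [¬→-rule on 3]
7. □q, w1   [◇-rule on 6: fresh world w1, w0Rw1]
8. q, w0   [□-rule on 7 via w1Rw0]
Accessibility: w0Rw0, w0Rw1, w1Rw0, w1Rw1
Branch closes: q and ¬q both at w0.
All branches of the negation close; one closing branch shown above.

Valid in B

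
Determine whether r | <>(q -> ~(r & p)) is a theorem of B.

Tableau for the negation ~(r | <>(q -> ~(r & p))):
1. ~(r | <>(q -> ~(r & p))), u
2. ~r, u
3. ~<>(q -> ~(r & p)), u
4. ~(q -> ~(r & p)), u
5. q, u
6. r & p, u
7. r, u
8. p, u
Accessibility: uRu
Branch closes: r and ~r both at u.
All branches of the negation close; one closing branch shown above.

Valid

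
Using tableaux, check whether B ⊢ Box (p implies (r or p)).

Tableau for the negation not Box (p implies (r or p)):
1. not Box (p implies (r or p)), w0
2. not (p implies (r or p)), w1
3. p, w1
4. not (r or p), w1
5. not r, w1
6. not p, w1
Accessibility: w0Rw0, w0Rw1, w1Rw0, w1Rw1
Branch closes: p and not p both at w1.
Every branch of the negation's tableau closes; the branch above is one of them.

Yes, valid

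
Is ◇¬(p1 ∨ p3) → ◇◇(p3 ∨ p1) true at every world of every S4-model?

Tableau for the negation ¬(◇¬(p1 ∨ p3) → ◇◇(p3 ∨ p1)):
1. ¬(◇¬(p1 ∨ p3) → ◇◇(p3 ∨ p1)), w0
2. ◇¬(p1 ∨ p3), w0
3. ¬◇◇(p3 ∨ p1), w0
4. ¬◇(p3 ∨ p1), w0
5. ¬(p3 ∨ p1), w0
6. ¬p3, w0
7. ¬p1, w0
8. ¬(p1 ∨ p3), w1
9. ¬p1, w1
10. ¬p3, w1
11. ¬◇(p3 ∨ p1), w1
12. ¬(p3 ∨ p1), w1
Accessibility: w0Rw0, w0Rw1, w1Rw1
The negation has an open branch (countermodel exists).

Invalid (countermodel exists)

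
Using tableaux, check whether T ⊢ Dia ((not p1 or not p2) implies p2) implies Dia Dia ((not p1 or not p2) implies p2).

Yes, valid

Tableau for the negation not (Dia ((not p1 or not p2) implies p2) implies Dia Dia ((not p1 or not p2) implies p2)):
1. not (Dia ((not p1 or not p2) implies p2) implies Dia Dia ((not p1 or not p2) implies p2)), u
2. Dia ((not p1 or not p2) implies p2), u
3. not Dia Dia ((not p1 or not p2) implies p2), u
4. not Dia ((not p1 or not p2) implies p2), u
5. not ((not p1 or not p2) implies p2), u
6. not p1 or not p2, u
7. not p2, u
8. (not p1 or not p2) implies p2, v
9. not Dia ((not p1 or not p2) implies p2), v
10. not ((not p1 or not p2) implies p2), v
11. not p1 or not p2, v
12. not p2, v
13. not (not p1 or not p2), v
14. p1, v
15. p2, v
Accessibility: uRu, uRv, vRv
Branch closes: p2 and not p2 both at v.
Every branch of the negation's tableau closes; the branch above is one of them.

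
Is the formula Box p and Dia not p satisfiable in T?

Unsatisfiable

1. Box p and Dia not p, w0
2. Box p, w0
3. Dia not p, w0
4. p, w0
5. not p, w1
6. p, w1
Accessibility: w0Rw0, w0Rw1, w1Rw1
Branch closes: p and not p both at w1.
All branches of the tableau close; one closing branch shown above.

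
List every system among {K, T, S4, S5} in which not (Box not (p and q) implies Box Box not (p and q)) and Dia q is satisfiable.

S4-tableau for the formula:
1. not (Box not (p and q) implies Box Box not (p and q)) and Dia q, u
2. not (Box not (p and q) implies Box Box not (p and q)), u   [and-rule on 1]
3. Dia q, u   [and-rule on 1]
4. Box not (p and q), u   [neg-implies-rule on 2]
5. not Box Box not (p and q), u   [neg-implies-rule on 2]
6. not (p and q), u   [Box-rule on 4 via uRu]
7. not q, u   [neg-and-rule on 6 (branches; this branch)]
8. q, v   [Dia-rule on 3: fresh world v, uRv]
9. not (p and q), v   [Box-rule on 4 via uRv]
10. not p, v   [neg-and-rule on 9 (branches; this branch)]
11. not Box not (p and q), w   [neg-Box-rule on 5: fresh world w, uRw]
12. not (p and q), w   [Box-rule on 4 via uRw]
13. not q, w   [neg-and-rule on 12 (branches; this branch)]
14. p and q, x   [neg-Box-rule on 11: fresh world x, wRx]
15. p, x   [and-rule on 14]
16. q, x   [and-rule on 14]
17. not (p and q), x   [Box-rule on 4 via uRx]
18. not q, x   [neg-and-rule on 17 (branches; this branch)]
Accessibility: uRu, uRv, uRw, uRx, vRv, wRw, wRx, xRx
Branch closes: q and not q both at x.
Every branch closes (one shown): unsatisfiable in S4, hence also in S5 (every S5-frame is an S4-frame).
T-tableau for the formula:
1. not (Box not (p and q) implies Box Box not (p and q)) and Dia q, u
2. not (Box not (p and q) implies Box Box not (p and q)), u   [and-rule on 1]
3. Dia q, u   [and-rule on 1]
4. Box not (p and q), u   [neg-implies-rule on 2]
5. not Box Box not (p and q), u   [neg-implies-rule on 2]
6. not (p and q), u   [Box-rule on 4 via uRu]
7. not q, u   [neg-and-rule on 6 (branches; this branch)]
8. q, v   [Dia-rule on 3: fresh world v, uRv]
9. not (p and q), v   [Box-rule on 4 via uRv]
10. not p, v   [neg-and-rule on 9 (branches; this branch)]
11. not Box not (p and q), w   [neg-Box-rule on 5: fresh world w, uRw]
12. not (p and q), w   [Box-rule on 4 via uRw]
13. not q, w   [neg-and-rule on 12 (branches; this branch)]
14. p and q, x   [neg-Box-rule on 11: fresh world x, wRx]
15. p, x   [and-rule on 14]
16. q, x   [and-rule on 14]
Accessibility: uRu, uRv, uRw, vRv, wRw, wRx, xRx
Complete open branch: satisfiable in T, hence also in K (this T-model is also a K-model).

K, T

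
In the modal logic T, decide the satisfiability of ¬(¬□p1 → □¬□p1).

Satisfiable

1. ¬(¬□p1 → □¬□p1), 0
2. ¬□p1, 0
3. ¬□¬□p1, 0
4. ¬p1, 1
5. □p1, 2
6. p1, 2
Accessibility: 0R0, 0R1, 0R2, 1R1, 2R2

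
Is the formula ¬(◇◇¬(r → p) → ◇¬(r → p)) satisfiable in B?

1. ¬(◇◇¬(r → p) → ◇¬(r → p)), w0
2. ◇◇¬(r → p), w0   [¬→-rule on 1]
3. ¬◇¬(r → p), w0   [¬→-rule on 1]
4. r → p, w0   [¬◇-rule on 3 via w0Rw0]
5. p, w0   [→-rule on 4 (branches; this branch)]
6. ◇¬(r → p), w1   [◇-rule on 2: fresh world w1, w0Rw1]
7. r → p, w1   [¬◇-rule on 3 via w0Rw1]
8. p, w1   [→-rule on 7 (branches; this branch)]
9. ¬(r → p), w2   [◇-rule on 6: fresh world w2, w1Rw2]
10. r, w2   [¬→-rule on 9]
11. ¬p, w2   [¬→-rule on 9]
Accessibility: w0Rw0, w0Rw1, w1Rw0, w1Rw1, w1Rw2, w2Rw1, w2Rw2

Satisfiable (open branch found)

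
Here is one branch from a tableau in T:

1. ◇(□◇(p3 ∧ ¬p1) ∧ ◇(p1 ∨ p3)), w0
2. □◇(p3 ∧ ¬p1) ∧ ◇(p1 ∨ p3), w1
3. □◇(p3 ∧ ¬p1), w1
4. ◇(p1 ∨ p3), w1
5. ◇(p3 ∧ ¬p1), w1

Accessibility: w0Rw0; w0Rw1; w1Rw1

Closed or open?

No world carries both an atom and its negation.

No, open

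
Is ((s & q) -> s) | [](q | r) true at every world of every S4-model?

Valid

Tableau for the negation ~(((s & q) -> s) | [](q | r)):
1. ~(((s & q) -> s) | [](q | r)), u
2. ~((s & q) -> s), u
3. ~[](q | r), u
4. s & q, u
5. ~s, u
6. s, u
7. q, u
Accessibility: uRu
Branch closes: s and ~s both at u.
Every branch of the negation's tableau closes; the branch above is one of them.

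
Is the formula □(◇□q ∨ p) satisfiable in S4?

Yes, satisfiable

1. □(◇□q ∨ p), w0
2. ◇□q ∨ p, w0
3. p, w0
Accessibility: w0Rw0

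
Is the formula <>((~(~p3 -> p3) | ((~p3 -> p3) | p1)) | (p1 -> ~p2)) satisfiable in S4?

1. <>((~(~p3 -> p3) | ((~p3 -> p3) | p1)) | (p1 -> ~p2)), u
2. (~(~p3 -> p3) | ((~p3 -> p3) | p1)) | (p1 -> ~p2), v
3. p1 -> ~p2, v
4. ~p2, v
Accessibility: uRu, uRv, vRv

Satisfiable (open branch found)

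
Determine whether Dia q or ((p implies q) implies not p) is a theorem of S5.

Tableau for the negation not (Dia q or ((p implies q) implies not p)):
1. not (Dia q or ((p implies q) implies not p)), w0
2. not Dia q, w0   [neg-or-rule on 1]
3. not ((p implies q) implies not p), w0   [neg-or-rule on 1]
4. p implies q, w0   [neg-implies-rule on 3]
5. p, w0   [neg-implies-rule on 3]
6. not q, w0   [neg-Dia-rule on 2 via w0Rw0]
7. q, w0   [implies-rule on 4 (branches; this branch)]
Accessibility: w0Rw0
Branch closes: q and not q both at w0.
Every branch of the negation's tableau closes; the branch above is one of them.

Valid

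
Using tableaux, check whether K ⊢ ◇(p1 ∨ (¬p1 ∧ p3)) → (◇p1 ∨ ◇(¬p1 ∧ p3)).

Tableau for the negation ¬(◇(p1 ∨ (¬p1 ∧ p3)) → (◇p1 ∨ ◇(¬p1 ∧ p3))):
1. ¬(◇(p1 ∨ (¬p1 ∧ p3)) → (◇p1 ∨ ◇(¬p1 ∧ p3))), 0
2. ◇(p1 ∨ (¬p1 ∧ p3)), 0   [¬→-rule on 1]
3. ¬(◇p1 ∨ ◇(¬p1 ∧ p3)), 0   [¬→-rule on 1]
4. ¬◇p1, 0   [¬∨-rule on 3]
5. ¬◇(¬p1 ∧ p3), 0   [¬∨-rule on 3]
6. p1 ∨ (¬p1 ∧ p3), 1   [◇-rule on 2: fresh world 1, 0R1]
7. ¬p1, 1   [¬◇-rule on 4 via 0R1]
8. ¬(¬p1 ∧ p3), 1   [¬◇-rule on 5 via 0R1]
9. ¬p1 ∧ p3, 1   [∨-rule on 6 (branches; this branch)]
10. p3, 1   [∧-rule on 9]
11. ¬p3, 1   [¬∧-rule on 8 (branches; this branch)]
Accessibility: 0R1
Branch closes: p3 and ¬p3 both at 1.
Every branch of the negation's tableau closes; the branch above is one of them.

Yes, valid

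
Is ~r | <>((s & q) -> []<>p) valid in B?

Invalid (countermodel exists)

Tableau for the negation ~(~r | <>((s & q) -> []<>p)):
1. ~(~r | <>((s & q) -> []<>p)), w0
2. r, w0   [~|-rule on 1]
3. ~<>((s & q) -> []<>p), w0   [~|-rule on 1]
4. ~((s & q) -> []<>p), w0   [~<>-rule on 3 via w0Rw0]
5. s & q, w0   [~->-rule on 4]
6. ~[]<>p, w0   [~->-rule on 4]
7. s, w0   [&-rule on 5]
8. q, w0   [&-rule on 5]
9. ~<>p, w1   [~[]-rule on 6: fresh world w1, w0Rw1]
10. ~((s & q) -> []<>p), w1   [~<>-rule on 3 via w0Rw1]
11. s & q, w1   [~->-rule on 10]
12. ~[]<>p, w1   [~->-rule on 10]
13. s, w1   [&-rule on 11]
14. q, w1   [&-rule on 11]
15. ~p, w0   [~<>-rule on 9 via w1Rw0]
16. ~p, w1   [~<>-rule on 9 via w1Rw1]
17. ~<>p, w2   [~[]-rule on 12: fresh world w2, w1Rw2]
18. ~p, w2   [~<>-rule on 9 via w1Rw2]
Accessibility: w0Rw0, w0Rw1, w1Rw0, w1Rw1, w1Rw2, w2Rw1, w2Rw2
The negation has an open branch (countermodel exists).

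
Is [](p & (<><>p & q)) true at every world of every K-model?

No, not valid

Tableau for the negation ~[](p & (<><>p & q)):
1. ~[](p & (<><>p & q)), u
2. ~(p & (<><>p & q)), v
3. ~(<><>p & q), v
4. ~q, v
Accessibility: uRv
The negation has an open branch (countermodel exists).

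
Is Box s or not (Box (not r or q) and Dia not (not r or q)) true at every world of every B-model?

Tableau for the negation not (Box s or not (Box (not r or q) and Dia not (not r or q))):
1. not (Box s or not (Box (not r or q) and Dia not (not r or q))), 0
2. not Box s, 0
3. Box (not r or q) and Dia not (not r or q), 0
4. Box (not r or q), 0
5. Dia not (not r or q), 0
6. not r or q, 0
7. q, 0
8. not s, 1
9. not r or q, 1
10. q, 1
11. not (not r or q), 2
12. r, 2
13. not q, 2
14. not r or q, 2
15. q, 2
Accessibility: 0R0, 0R1, 0R2, 1R0, 1R1, 2R0, 2R2
Branch closes: q and not q both at 2.
All branches of the negation close; one closing branch shown above.

Valid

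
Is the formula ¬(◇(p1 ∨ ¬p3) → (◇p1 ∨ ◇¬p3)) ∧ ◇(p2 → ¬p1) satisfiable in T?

Unsatisfiable

1. ¬(◇(p1 ∨ ¬p3) → (◇p1 ∨ ◇¬p3)) ∧ ◇(p2 → ¬p1), 0
2. ¬(◇(p1 ∨ ¬p3) → (◇p1 ∨ ◇¬p3)), 0
3. ◇(p2 → ¬p1), 0
4. ◇(p1 ∨ ¬p3), 0
5. ¬(◇p1 ∨ ◇¬p3), 0
6. ¬◇p1, 0
7. ¬◇¬p3, 0
8. ¬p1, 0
9. p3, 0
10. p2 → ¬p1, 1
11. ¬p1, 1
12. p3, 1
13. p1 ∨ ¬p3, 2
14. ¬p1, 2
15. p3, 2
16. ¬p3, 2
Accessibility: 0R0, 0R1, 0R2, 1R1, 2R2
Branch closes: p3 and ¬p3 both at 2.
(One branch shown.) All branches close.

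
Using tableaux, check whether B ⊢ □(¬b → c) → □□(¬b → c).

Tableau for the negation ¬(□(¬b → c) → □□(¬b → c)):
1. ¬(□(¬b → c) → □□(¬b → c)), w0
2. □(¬b → c), w0   [¬→-rule on 1]
3. ¬□□(¬b → c), w0   [¬→-rule on 1]
4. ¬b → c, w0   [□-rule on 2 via w0Rw0]
5. c, w0   [→-rule on 4 (branches; this branch)]
6. ¬□(¬b → c), w1   [¬□-rule on 3: fresh world w1, w0Rw1]
7. ¬b → c, w1   [□-rule on 2 via w0Rw1]
8. c, w1   [→-rule on 7 (branches; this branch)]
9. ¬(¬b → c), w2   [¬□-rule on 6: fresh world w2, w1Rw2]
10. ¬b, w2   [¬→-rule on 9]
11. ¬c, w2   [¬→-rule on 9]
Accessibility: w0Rw0, w0Rw1, w1Rw0, w1Rw1, w1Rw2, w2Rw1, w2Rw2
The negation has an open branch (countermodel exists).

No, not valid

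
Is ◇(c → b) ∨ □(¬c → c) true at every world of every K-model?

Valid

Tableau for the negation ¬(◇(c → b) ∨ □(¬c → c)):
1. ¬(◇(c → b) ∨ □(¬c → c)), u
2. ¬◇(c → b), u   [¬∨-rule on 1]
3. ¬□(¬c → c), u   [¬∨-rule on 1]
4. ¬(¬c → c), v   [¬□-rule on 3: fresh world v, uRv]
5. ¬c, v   [¬→-rule on 4]
6. ¬(c → b), v   [¬◇-rule on 2 via uRv]
7. c, v   [¬→-rule on 6]
8. ¬b, v   [¬→-rule on 6]
Accessibility: uRv
Branch closes: c and ¬c both at v.
Every branch of the negation's tableau closes; the branch above is one of them.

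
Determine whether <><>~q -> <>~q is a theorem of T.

No, not valid

Tableau for the negation ~(<><>~q -> <>~q):
1. ~(<><>~q -> <>~q), w0
2. <><>~q, w0
3. ~<>~q, w0
4. q, w0
5. <>~q, w1
6. q, w1
7. ~q, w2
Accessibility: w0Rw0, w0Rw1, w1Rw1, w1Rw2, w2Rw2
The negation has an open branch (countermodel exists).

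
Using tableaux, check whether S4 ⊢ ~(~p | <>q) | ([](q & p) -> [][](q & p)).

Tableau for the negation ~(~(~p | <>q) | ([](q & p) -> [][](q & p))):
1. ~(~(~p | <>q) | ([](q & p) -> [][](q & p))), 0
2. ~p | <>q, 0
3. ~([](q & p) -> [][](q & p)), 0
4. [](q & p), 0
5. ~[][](q & p), 0
6. q & p, 0
7. q, 0
8. p, 0
9. <>q, 0
10. ~[](q & p), 1
11. q & p, 1
12. q, 1
13. p, 1
14. q, 2
15. q & p, 2
16. p, 2
17. ~(q & p), 3
18. q & p, 3
19. q, 3
20. p, 3
21. ~p, 3
Accessibility: 0R0, 0R1, 0R2, 0R3, 1R1, 1R3, 2R2, 3R3
Branch closes: p and ~p both at 3.
Every branch of the negation's tableau closes; the branch above is one of them.

Valid in S4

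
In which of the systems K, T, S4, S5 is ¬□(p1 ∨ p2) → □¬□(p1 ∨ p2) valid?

S5

S4-tableau for the negation ¬(¬□(p1 ∨ p2) → □¬□(p1 ∨ p2)):
1. ¬(¬□(p1 ∨ p2) → □¬□(p1 ∨ p2)), w0
2. ¬□(p1 ∨ p2), w0
3. ¬□¬□(p1 ∨ p2), w0
4. ¬(p1 ∨ p2), w1
5. ¬p1, w1
6. ¬p2, w1
7. □(p1 ∨ p2), w2
8. p1 ∨ p2, w2
9. p2, w2
Accessibility: w0Rw0, w0Rw1, w0Rw2, w1Rw1, w2Rw2
Complete open branch: countermodel on an S4-frame, so not valid in S4, nor in K, T (the same frame is also a K-frame and a T-frame).
S5-tableau for the negation ¬(¬□(p1 ∨ p2) → □¬□(p1 ∨ p2)):
1. ¬(¬□(p1 ∨ p2) → □¬□(p1 ∨ p2)), w0
2. ¬□(p1 ∨ p2), w0
3. ¬□¬□(p1 ∨ p2), w0
4. ¬(p1 ∨ p2), w1
5. ¬p1, w1
6. ¬p2, w1
7. □(p1 ∨ p2), w2
8. p1 ∨ p2, w0
9. p1 ∨ p2, w1
10. p1 ∨ p2, w2
11. p2, w0
12. p2, w1
Accessibility: w0Rw0, w0Rw1, w0Rw2, w1Rw0, w1Rw1, w1Rw2, w2Rw0, w2Rw1, w2Rw2
Branch closes: p2 and ¬p2 both at w1.
Every branch closes (one shown): valid in S5.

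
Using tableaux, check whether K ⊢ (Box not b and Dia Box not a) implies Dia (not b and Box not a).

Valid in K

Tableau for the negation not ((Box not b and Dia Box not a) implies Dia (not b and Box not a)):
1. not ((Box not b and Dia Box not a) implies Dia (not b and Box not a)), u
2. Box not b and Dia Box not a, u
3. not Dia (not b and Box not a), u
4. Box not b, u
5. Dia Box not a, u
6. Box not a, v
7. not (not b and Box not a), v
8. not b, v
9. not Box not a, v
10. a, w
11. not a, w
Accessibility: uRv, vRw
Branch closes: a and not a both at w.
Every branch of the negation's tableau closes; the branch above is one of them.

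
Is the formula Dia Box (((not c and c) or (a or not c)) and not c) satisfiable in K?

Satisfiable

1. Dia Box (((not c and c) or (a or not c)) and not c), w0
2. Box (((not c and c) or (a or not c)) and not c), w1
Accessibility: w0Rw1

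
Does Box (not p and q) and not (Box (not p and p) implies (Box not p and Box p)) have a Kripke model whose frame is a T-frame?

1. Box (not p and q) and not (Box (not p and p) implies (Box not p and Box p)), w0
2. Box (not p and q), w0   [and-rule on 1]
3. not (Box (not p and p) implies (Box not p and Box p)), w0   [and-rule on 1]
4. Box (not p and p), w0   [neg-implies-rule on 3]
5. not (Box not p and Box p), w0   [neg-implies-rule on 3]
6. not p and q, w0   [Box-rule on 2 via w0Rw0]
7. not p, w0   [and-rule on 6]
8. q, w0   [and-rule on 6]
9. not p and p, w0   [Box-rule on 4 via w0Rw0]
10. p, w0   [and-rule on 9]
Accessibility: w0Rw0
Branch closes: p and not p both at w0.
(One branch shown.) All branches close.

Unsatisfiable (every branch closes)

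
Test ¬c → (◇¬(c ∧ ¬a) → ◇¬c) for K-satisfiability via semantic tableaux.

1. ¬c → (◇¬(c ∧ ¬a) → ◇¬c), u
2. ◇¬(c ∧ ¬a) → ◇¬c, u
3. ◇¬c, u
4. ¬c, v
Accessibility: uRv

Yes, satisfiable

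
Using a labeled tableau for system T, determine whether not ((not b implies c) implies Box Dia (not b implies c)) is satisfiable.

Yes, satisfiable

1. not ((not b implies c) implies Box Dia (not b implies c)), w0
2. not b implies c, w0
3. not Box Dia (not b implies c), w0
4. c, w0
5. not Dia (not b implies c), w1
6. not (not b implies c), w1
7. not b, w1
8. not c, w1
Accessibility: w0Rw0, w0Rw1, w1Rw1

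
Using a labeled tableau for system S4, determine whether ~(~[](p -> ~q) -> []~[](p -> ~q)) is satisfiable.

Yes, satisfiable

1. ~(~[](p -> ~q) -> []~[](p -> ~q)), 0
2. ~[](p -> ~q), 0
3. ~[]~[](p -> ~q), 0
4. ~(p -> ~q), 1
5. p, 1
6. q, 1
7. [](p -> ~q), 2
8. p -> ~q, 2
9. ~q, 2
Accessibility: 0R0, 0R1, 0R2, 1R1, 2R2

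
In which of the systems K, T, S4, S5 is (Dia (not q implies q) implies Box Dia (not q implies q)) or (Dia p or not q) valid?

S5

S4-tableau for the negation not ((Dia (not q implies q) implies Box Dia (not q implies q)) or (Dia p or not q)):
1. not ((Dia (not q implies q) implies Box Dia (not q implies q)) or (Dia p or not q)), 0
2. not (Dia (not q implies q) implies Box Dia (not q implies q)), 0   [neg-or-rule on 1]
3. not (Dia p or not q), 0   [neg-or-rule on 1]
4. Dia (not q implies q), 0   [neg-implies-rule on 2]
5. not Box Dia (not q implies q), 0   [neg-implies-rule on 2]
6. not Dia p, 0   [neg-or-rule on 3]
7. q, 0   [neg-or-rule on 3]
8. not p, 0   [neg-Dia-rule on 6 via 0R0]
9. not q implies q, 1   [Dia-rule on 4: fresh world 1, 0R1]
10. not p, 1   [neg-Dia-rule on 6 via 0R1]
11. q, 1   [implies-rule on 9 (branches; this branch)]
12. not Dia (not q implies q), 2   [neg-Box-rule on 5: fresh world 2, 0R2]
13. not p, 2   [neg-Dia-rule on 6 via 0R2]
14. not (not q implies q), 2   [neg-Dia-rule on 12 via 2R2]
15. not q, 2   [neg-implies-rule on 14]
Accessibility: 0R0, 0R1, 0R2, 1R1, 2R2
Complete open branch: countermodel on an S4-frame, so not valid in S4, nor in K, T (the same frame is also a K-frame and a T-frame).
S5-tableau for the negation not ((Dia (not q implies q) implies Box Dia (not q implies q)) or (Dia p or not q)):
1. not ((Dia (not q implies q) implies Box Dia (not q implies q)) or (Dia p or not q)), 0
2. not (Dia (not q implies q) implies Box Dia (not q implies q)), 0   [neg-or-rule on 1]
3. not (Dia p or not q), 0   [neg-or-rule on 1]
4. Dia (not q implies q), 0   [neg-implies-rule on 2]
5. not Box Dia (not q implies q), 0   [neg-implies-rule on 2]
6. not Dia p, 0   [neg-or-rule on 3]
7. q, 0   [neg-or-rule on 3]
8. not p, 0   [neg-Dia-rule on 6 via 0R0]
9. not q implies q, 1   [Dia-rule on 4: fresh world 1, 0R1]
10. not p, 1   [neg-Dia-rule on 6 via 0R1]
11. q, 1   [implies-rule on 9 (branches; this branch)]
12. not Dia (not q implies q), 2   [neg-Box-rule on 5: fresh world 2, 0R2]
13. not p, 2   [neg-Dia-rule on 6 via 0R2]
14. not (not q implies q), 0   [neg-Dia-rule on 12 via 2R0]
15. not q, 0   [neg-implies-rule on 14]
Accessibility: 0R0, 0R1, 0R2, 1R0, 1R1, 1R2, 2R0, 2R1, 2R2
Branch closes: q and not q both at 0.
Every branch closes (one shown): valid in S5.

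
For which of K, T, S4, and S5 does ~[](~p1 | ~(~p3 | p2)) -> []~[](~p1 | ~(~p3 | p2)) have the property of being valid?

S5

S4-tableau for the negation ~(~[](~p1 | ~(~p3 | p2)) -> []~[](~p1 | ~(~p3 | p2))):
1. ~(~[](~p1 | ~(~p3 | p2)) -> []~[](~p1 | ~(~p3 | p2))), 0
2. ~[](~p1 | ~(~p3 | p2)), 0   [~->-rule on 1]
3. ~[]~[](~p1 | ~(~p3 | p2)), 0   [~->-rule on 1]
4. ~(~p1 | ~(~p3 | p2)), 1   [~[]-rule on 2: fresh world 1, 0R1]
5. p1, 1   [~|-rule on 4]
6. ~p3 | p2, 1   [~|-rule on 4]
7. p2, 1   [|-rule on 6 (branches; this branch)]
8. [](~p1 | ~(~p3 | p2)), 2   [~[]-rule on 3: fresh world 2, 0R2]
9. ~p1 | ~(~p3 | p2), 2   [[]-rule on 8 via 2R2]
10. ~(~p3 | p2), 2   [|-rule on 9 (branches; this branch)]
11. p3, 2   [~|-rule on 10]
12. ~p2, 2   [~|-rule on 10]
Accessibility: 0R0, 0R1, 0R2, 1R1, 2R2
Complete open branch: countermodel on an S4-frame, so not valid in S4, nor in K, T (the same frame is also a K-frame and a T-frame).
S5-tableau for the negation ~(~[](~p1 | ~(~p3 | p2)) -> []~[](~p1 | ~(~p3 | p2))):
1. ~(~[](~p1 | ~(~p3 | p2)) -> []~[](~p1 | ~(~p3 | p2))), 0
2. ~[](~p1 | ~(~p3 | p2)), 0   [~->-rule on 1]
3. ~[]~[](~p1 | ~(~p3 | p2)), 0   [~->-rule on 1]
4. ~(~p1 | ~(~p3 | p2)), 1   [~[]-rule on 2: fresh world 1, 0R1]
5. p1, 1   [~|-rule on 4]
6. ~p3 | p2, 1   [~|-rule on 4]
7. p2, 1   [|-rule on 6 (branches; this branch)]
8. [](~p1 | ~(~p3 | p2)), 2   [~[]-rule on 3: fresh world 2, 0R2]
9. ~p1 | ~(~p3 | p2), 0   [[]-rule on 8 via 2R0]
10. ~p1 | ~(~p3 | p2), 1   [[]-rule on 8 via 2R1]
11. ~p1 | ~(~p3 | p2), 2   [[]-rule on 8 via 2R2]
12. ~(~p3 | p2), 0   [|-rule on 9 (branches; this branch)]
13. p3, 0   [~|-rule on 12]
14. ~p2, 0   [~|-rule on 12]
15. ~(~p3 | p2), 1   [|-rule on 10 (branches; this branch)]
16. p3, 1   [~|-rule on 15]
17. ~p2, 1   [~|-rule on 15]
Accessibility: 0R0, 0R1, 0R2, 1R0, 1R1, 1R2, 2R0, 2R1, 2R2
Branch closes: p2 and ~p2 both at 1.
Every branch closes (one shown): valid in S5.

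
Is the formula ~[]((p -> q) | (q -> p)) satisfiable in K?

1. ~[]((p -> q) | (q -> p)), w0
2. ~((p -> q) | (q -> p)), w1
3. ~(p -> q), w1
4. ~(q -> p), w1
5. p, w1
6. ~q, w1
7. q, w1
8. ~p, w1
Accessibility: w0Rw1
Branch closes: q and ~q both at w1.
(One branch shown.) All branches close.

Unsatisfiable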